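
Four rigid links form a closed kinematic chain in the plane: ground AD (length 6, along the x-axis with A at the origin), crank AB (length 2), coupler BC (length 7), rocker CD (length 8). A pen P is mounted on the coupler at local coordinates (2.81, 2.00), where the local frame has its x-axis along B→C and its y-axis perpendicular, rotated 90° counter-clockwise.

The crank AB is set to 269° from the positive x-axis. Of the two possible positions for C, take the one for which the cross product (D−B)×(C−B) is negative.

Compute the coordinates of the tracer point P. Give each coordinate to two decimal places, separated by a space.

A=(0,0), D=(6.00,0)
B = A + 2.00·(cos269°, sin269°) = (-0.0349, -1.9997)
|BD| = 6.3576
circle(B,7.00) ∩ circle(D,8.00): a=1.9991, h=6.7085
  candidates: C₊=(-0.2473,4.9971) cross=42.650; C₋=(3.9728,-7.7389) cross=-42.650
  mode - wants cross < 0 → take C=(3.9728,-7.7389) (cross=-42.650)
ex = (C−B)/|BC| = (0.5725,-0.8199); ey = (0.8199,0.5725)
P = B + 2.81·ex + 2.00·ey = (3.2137,-3.1585)

3.21 -3.16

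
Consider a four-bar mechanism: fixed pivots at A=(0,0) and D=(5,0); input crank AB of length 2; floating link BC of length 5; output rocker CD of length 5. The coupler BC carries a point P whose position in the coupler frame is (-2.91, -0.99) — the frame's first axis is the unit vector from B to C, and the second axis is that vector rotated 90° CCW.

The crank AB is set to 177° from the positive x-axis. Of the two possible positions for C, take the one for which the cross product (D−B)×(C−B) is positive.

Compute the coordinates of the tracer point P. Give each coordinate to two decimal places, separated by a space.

-3.37 -2.65

A=(0,0), D=(5.00,0)
B = A + 2.00·(cos177°, sin177°) = (-1.9973, 0.1047)
|BD| = 6.9980
circle(B,5.00) ∩ circle(D,5.00): a=3.4990, h=3.5717
  candidates: C₊=(1.5548,3.6236) cross=24.995; C₋=(1.4479,-3.5189) cross=-24.995
  mode + wants cross > 0 → take C=(1.5548,3.6236) (cross=24.995)
ex = (C−B)/|BC| = (0.7104,0.7038); ey = (-0.7038,0.7104)
P = B + -2.91·ex + -0.99·ey = (-3.3678,-2.6467)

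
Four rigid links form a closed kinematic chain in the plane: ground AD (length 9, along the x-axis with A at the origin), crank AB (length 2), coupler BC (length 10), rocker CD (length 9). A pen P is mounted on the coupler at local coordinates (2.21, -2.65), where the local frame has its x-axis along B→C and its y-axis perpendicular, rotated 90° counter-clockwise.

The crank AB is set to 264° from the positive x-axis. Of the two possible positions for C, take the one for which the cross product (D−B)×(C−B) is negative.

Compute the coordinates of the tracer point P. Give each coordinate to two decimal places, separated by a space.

A=(0,0), D=(9.00,0)
B = A + 2.00·(cos264°, sin264°) = (-0.2091, -1.9890)
|BD| = 9.4214
circle(B,10.00) ∩ circle(D,9.00): a=5.7190, h=8.2032
  candidates: C₊=(3.6492,7.2367) cross=77.286; C₋=(7.1129,-8.7999) cross=-77.286
  mode - wants cross < 0 → take C=(7.1129,-8.7999) (cross=-77.286)
ex = (C−B)/|BC| = (0.7322,-0.6811); ey = (0.6811,0.7322)
P = B + 2.21·ex + -2.65·ey = (-0.3958,-5.4346)

-0.40 -5.43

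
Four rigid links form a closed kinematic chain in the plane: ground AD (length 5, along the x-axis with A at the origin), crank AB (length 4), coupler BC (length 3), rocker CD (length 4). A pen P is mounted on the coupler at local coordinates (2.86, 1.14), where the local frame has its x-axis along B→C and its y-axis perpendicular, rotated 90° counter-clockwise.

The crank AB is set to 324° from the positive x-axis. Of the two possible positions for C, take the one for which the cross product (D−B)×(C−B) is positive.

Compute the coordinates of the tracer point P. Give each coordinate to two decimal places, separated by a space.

A=(0,0), D=(5.00,0)
B = A + 4.00·(cos324°, sin324°) = (3.2361, -2.3511)
|BD| = 2.9393
circle(B,3.00) ∩ circle(D,4.00): a=0.2789, h=2.9870
  candidates: C₊=(1.0141,-0.3355) cross=8.780; C₋=(5.7927,-3.9207) cross=-8.780
  mode + wants cross > 0 → take C=(1.0141,-0.3355) (cross=8.780)
ex = (C−B)/|BC| = (-0.7407,0.6719); ey = (-0.6719,-0.7407)
P = B + 2.86·ex + 1.14·ey = (0.3518,-1.2739)

0.35 -1.27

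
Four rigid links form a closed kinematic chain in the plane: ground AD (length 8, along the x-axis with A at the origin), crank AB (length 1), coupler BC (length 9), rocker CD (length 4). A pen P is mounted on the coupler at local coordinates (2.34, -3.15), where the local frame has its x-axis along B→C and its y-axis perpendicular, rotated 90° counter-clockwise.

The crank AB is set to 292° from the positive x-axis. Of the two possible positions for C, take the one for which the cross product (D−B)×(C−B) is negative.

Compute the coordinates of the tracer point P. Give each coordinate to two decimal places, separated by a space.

1.54 -4.67

A=(0,0), D=(8.00,0)
B = A + 1.00·(cos292°, sin292°) = (0.3746, -0.9272)
|BD| = 7.6816
circle(B,9.00) ∩ circle(D,4.00): a=8.0717, h=3.9809
  candidates: C₊=(7.9068,3.9989) cross=30.580; C₋=(8.8678,-3.9047) cross=-30.580
  mode - wants cross < 0 → take C=(8.8678,-3.9047) (cross=-30.580)
ex = (C−B)/|BC| = (0.9437,-0.3308); ey = (0.3308,0.9437)
P = B + 2.34·ex + -3.15·ey = (1.5407,-4.6740)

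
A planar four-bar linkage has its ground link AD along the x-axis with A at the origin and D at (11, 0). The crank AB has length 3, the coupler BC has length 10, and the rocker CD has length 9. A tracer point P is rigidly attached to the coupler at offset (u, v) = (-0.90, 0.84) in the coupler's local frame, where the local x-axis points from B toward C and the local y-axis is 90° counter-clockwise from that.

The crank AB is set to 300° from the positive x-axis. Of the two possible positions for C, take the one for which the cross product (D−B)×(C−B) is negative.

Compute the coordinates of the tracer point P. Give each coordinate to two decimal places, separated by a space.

A=(0,0), D=(11.00,0)
B = A + 3.00·(cos300°, sin300°) = (1.5000, -2.5981)
|BD| = 9.8489
circle(B,10.00) ∩ circle(D,9.00): a=5.8890, h=8.0821
  candidates: C₊=(5.0484,6.7512) cross=79.599; C₋=(9.3124,-8.8404) cross=-79.599
  mode - wants cross < 0 → take C=(9.3124,-8.8404) (cross=-79.599)
ex = (C−B)/|BC| = (0.7812,-0.6242); ey = (0.6242,0.7812)
P = B + -0.90·ex + 0.84·ey = (1.3212,-1.3800)

1.32 -1.38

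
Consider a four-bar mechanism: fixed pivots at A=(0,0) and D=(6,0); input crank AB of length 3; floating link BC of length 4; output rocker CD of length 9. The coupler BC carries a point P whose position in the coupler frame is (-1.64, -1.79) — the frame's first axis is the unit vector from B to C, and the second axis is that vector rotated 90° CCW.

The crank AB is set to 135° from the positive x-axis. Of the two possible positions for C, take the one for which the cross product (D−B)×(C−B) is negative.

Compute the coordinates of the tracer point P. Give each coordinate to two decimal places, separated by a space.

-3.60 4.05

A=(0,0), D=(6.00,0)
B = A + 3.00·(cos135°, sin135°) = (-2.1213, 2.1213)
|BD| = 8.3938
circle(B,4.00) ∩ circle(D,9.00): a=0.3250, h=3.9868
  candidates: C₊=(-0.7993,5.8965) cross=33.464; C₋=(-2.8144,-1.8182) cross=-33.464
  mode - wants cross < 0 → take C=(-2.8144,-1.8182) (cross=-33.464)
ex = (C−B)/|BC| = (-0.1733,-0.9849); ey = (0.9849,-0.1733)
P = B + -1.64·ex + -1.79·ey = (-3.6001,4.0467)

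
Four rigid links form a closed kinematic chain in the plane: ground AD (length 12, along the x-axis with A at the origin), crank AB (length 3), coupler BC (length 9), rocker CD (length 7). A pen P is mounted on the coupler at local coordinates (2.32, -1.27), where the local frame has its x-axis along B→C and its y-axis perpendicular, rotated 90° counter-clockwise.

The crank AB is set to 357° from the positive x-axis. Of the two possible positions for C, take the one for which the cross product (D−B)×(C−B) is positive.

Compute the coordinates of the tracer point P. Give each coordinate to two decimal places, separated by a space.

A=(0,0), D=(12.00,0)
B = A + 3.00·(cos357°, sin357°) = (2.9959, -0.1570)
|BD| = 9.0055
circle(B,9.00) ∩ circle(D,7.00): a=6.2794, h=6.4474
  candidates: C₊=(9.1620,6.3989) cross=58.062; C₋=(9.3868,-6.4939) cross=-58.062
  mode + wants cross > 0 → take C=(9.1620,6.3989) (cross=58.062)
ex = (C−B)/|BC| = (0.6851,0.7284); ey = (-0.7284,0.6851)
P = B + 2.32·ex + -1.27·ey = (5.5105,0.6629)

5.51 0.66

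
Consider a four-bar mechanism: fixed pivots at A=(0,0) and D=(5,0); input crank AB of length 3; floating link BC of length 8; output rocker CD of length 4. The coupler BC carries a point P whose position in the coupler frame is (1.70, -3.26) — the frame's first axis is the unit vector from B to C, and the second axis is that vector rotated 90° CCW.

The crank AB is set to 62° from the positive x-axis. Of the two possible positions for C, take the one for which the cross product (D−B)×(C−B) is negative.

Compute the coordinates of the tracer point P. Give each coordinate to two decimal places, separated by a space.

-0.25 -0.63

A=(0,0), D=(5.00,0)
B = A + 3.00·(cos62°, sin62°) = (1.4084, 2.6488)
|BD| = 4.4627
circle(B,8.00) ∩ circle(D,4.00): a=7.6092, h=2.4697
  candidates: C₊=(8.9982,0.1200) cross=11.022; C₋=(6.0664,-3.8552) cross=-11.022
  mode - wants cross < 0 → take C=(6.0664,-3.8552) (cross=-11.022)
ex = (C−B)/|BC| = (0.5823,-0.8130); ey = (0.8130,0.5823)
P = B + 1.70·ex + -3.26·ey = (-0.2522,-0.6314)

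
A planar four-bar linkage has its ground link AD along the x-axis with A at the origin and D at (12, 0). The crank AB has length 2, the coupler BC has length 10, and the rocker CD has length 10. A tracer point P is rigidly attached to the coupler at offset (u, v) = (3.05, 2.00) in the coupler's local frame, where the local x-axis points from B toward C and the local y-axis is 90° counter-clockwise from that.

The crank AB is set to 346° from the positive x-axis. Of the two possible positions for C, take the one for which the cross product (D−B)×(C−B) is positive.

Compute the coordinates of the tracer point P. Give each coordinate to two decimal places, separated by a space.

1.57 3.14

A=(0,0), D=(12.00,0)
B = A + 2.00·(cos346°, sin346°) = (1.9406, -0.4838)
|BD| = 10.0710
circle(B,10.00) ∩ circle(D,10.00): a=5.0355, h=8.6396
  candidates: C₊=(6.5552,8.3878) cross=87.010; C₋=(7.3854,-8.8716) cross=-87.010
  mode + wants cross > 0 → take C=(6.5552,8.3878) (cross=87.010)
ex = (C−B)/|BC| = (0.4615,0.8872); ey = (-0.8872,0.4615)
P = B + 3.05·ex + 2.00·ey = (1.5737,3.1449)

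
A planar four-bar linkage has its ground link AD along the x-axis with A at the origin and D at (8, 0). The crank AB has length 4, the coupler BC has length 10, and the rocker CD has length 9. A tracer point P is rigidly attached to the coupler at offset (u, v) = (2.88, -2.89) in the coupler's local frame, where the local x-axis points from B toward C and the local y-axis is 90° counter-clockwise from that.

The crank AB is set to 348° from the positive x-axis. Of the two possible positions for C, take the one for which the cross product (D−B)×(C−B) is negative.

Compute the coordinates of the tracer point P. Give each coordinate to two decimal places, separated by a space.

A=(0,0), D=(8.00,0)
B = A + 4.00·(cos348°, sin348°) = (3.9126, -0.8316)
|BD| = 4.1712
circle(B,10.00) ∩ circle(D,9.00): a=4.3631, h=8.9980
  candidates: C₊=(6.3941,8.8556) cross=37.532; C₋=(9.9821,-8.7790) cross=-37.532
  mode - wants cross < 0 → take C=(9.9821,-8.7790) (cross=-37.532)
ex = (C−B)/|BC| = (0.6070,-0.7947); ey = (0.7947,0.6070)
P = B + 2.88·ex + -2.89·ey = (3.3638,-4.8746)

3.36 -4.87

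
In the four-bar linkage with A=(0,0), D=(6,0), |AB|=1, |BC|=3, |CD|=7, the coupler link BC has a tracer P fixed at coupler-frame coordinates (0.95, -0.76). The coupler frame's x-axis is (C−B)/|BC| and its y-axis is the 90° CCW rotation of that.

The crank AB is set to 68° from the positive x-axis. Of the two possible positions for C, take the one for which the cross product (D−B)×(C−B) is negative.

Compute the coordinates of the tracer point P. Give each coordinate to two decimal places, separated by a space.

-0.69 0.33

A=(0,0), D=(6.00,0)
B = A + 1.00·(cos68°, sin68°) = (0.3746, 0.9272)
|BD| = 5.7013
circle(B,3.00) ∩ circle(D,7.00): a=-0.6573, h=2.9271
  candidates: C₊=(0.2021,3.9222) cross=16.688; C₋=(-0.7500,-1.8540) cross=-16.688
  mode - wants cross < 0 → take C=(-0.7500,-1.8540) (cross=-16.688)
ex = (C−B)/|BC| = (-0.3749,-0.9271); ey = (0.9271,-0.3749)
P = B + 0.95·ex + -0.76·ey = (-0.6861,0.3314)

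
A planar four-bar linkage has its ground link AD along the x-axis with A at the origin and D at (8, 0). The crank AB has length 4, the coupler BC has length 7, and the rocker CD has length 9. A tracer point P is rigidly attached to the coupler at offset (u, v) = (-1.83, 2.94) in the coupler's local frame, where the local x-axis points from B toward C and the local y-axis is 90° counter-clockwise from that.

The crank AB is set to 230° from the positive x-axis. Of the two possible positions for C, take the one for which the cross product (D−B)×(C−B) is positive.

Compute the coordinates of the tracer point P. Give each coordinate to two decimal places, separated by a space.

-5.95 -3.83

A=(0,0), D=(8.00,0)
B = A + 4.00·(cos230°, sin230°) = (-2.5712, -3.0642)
|BD| = 11.0063
circle(B,7.00) ∩ circle(D,9.00): a=4.0494, h=5.7098
  candidates: C₊=(-0.2714,3.5473) cross=62.844; C₋=(2.9078,-7.4209) cross=-62.844
  mode + wants cross > 0 → take C=(-0.2714,3.5473) (cross=62.844)
ex = (C−B)/|BC| = (0.3285,0.9445); ey = (-0.9445,0.3285)
P = B + -1.83·ex + 2.94·ey = (-5.9492,-3.8267)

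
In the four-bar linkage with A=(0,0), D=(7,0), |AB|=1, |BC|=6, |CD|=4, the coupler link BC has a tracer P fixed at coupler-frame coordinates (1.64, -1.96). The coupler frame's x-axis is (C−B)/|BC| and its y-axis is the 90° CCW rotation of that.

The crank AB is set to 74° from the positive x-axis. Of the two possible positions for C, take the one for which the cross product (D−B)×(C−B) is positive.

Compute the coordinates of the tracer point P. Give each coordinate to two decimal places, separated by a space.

A=(0,0), D=(7.00,0)
B = A + 1.00·(cos74°, sin74°) = (0.2756, 0.9613)
|BD| = 6.7927
circle(B,6.00) ∩ circle(D,4.00): a=4.8685, h=3.5068
  candidates: C₊=(5.5914,3.7438) cross=23.821; C₋=(4.5989,-3.1992) cross=-23.821
  mode + wants cross > 0 → take C=(5.5914,3.7438) (cross=23.821)
ex = (C−B)/|BC| = (0.8860,0.4638); ey = (-0.4638,0.8860)
P = B + 1.64·ex + -1.96·ey = (2.6376,-0.0147)

2.64 -0.01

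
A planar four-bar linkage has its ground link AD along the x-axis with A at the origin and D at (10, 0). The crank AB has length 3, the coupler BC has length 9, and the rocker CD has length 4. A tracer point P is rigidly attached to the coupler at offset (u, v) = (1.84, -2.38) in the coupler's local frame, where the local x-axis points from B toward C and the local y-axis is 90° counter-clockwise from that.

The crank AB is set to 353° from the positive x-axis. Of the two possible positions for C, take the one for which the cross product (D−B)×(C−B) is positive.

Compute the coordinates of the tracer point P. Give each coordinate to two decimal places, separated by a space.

5.73 -1.59

A=(0,0), D=(10.00,0)
B = A + 3.00·(cos353°, sin353°) = (2.9776, -0.3656)
|BD| = 7.0319
circle(B,9.00) ∩ circle(D,4.00): a=8.1377, h=3.8441
  candidates: C₊=(10.9045,3.8964) cross=27.031; C₋=(11.3042,-3.7814) cross=-27.031
  mode + wants cross > 0 → take C=(10.9045,3.8964) (cross=27.031)
ex = (C−B)/|BC| = (0.8808,0.4736); ey = (-0.4736,0.8808)
P = B + 1.84·ex + -2.38·ey = (5.7253,-1.5905)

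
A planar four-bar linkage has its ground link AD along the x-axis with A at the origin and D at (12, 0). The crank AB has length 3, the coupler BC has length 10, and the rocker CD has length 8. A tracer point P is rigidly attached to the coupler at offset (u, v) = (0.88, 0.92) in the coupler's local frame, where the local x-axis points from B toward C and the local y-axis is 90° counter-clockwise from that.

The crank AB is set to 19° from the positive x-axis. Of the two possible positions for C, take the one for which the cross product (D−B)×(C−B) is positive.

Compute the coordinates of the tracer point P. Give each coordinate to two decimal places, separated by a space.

2.85 2.25

A=(0,0), D=(12.00,0)
B = A + 3.00·(cos19°, sin19°) = (2.8366, 0.9767)
|BD| = 9.2153
circle(B,10.00) ∩ circle(D,8.00): a=6.5609, h=7.5468
  candidates: C₊=(10.1604,7.7856) cross=69.546; C₋=(8.5607,-7.2230) cross=-69.546
  mode + wants cross > 0 → take C=(10.1604,7.7856) (cross=69.546)
ex = (C−B)/|BC| = (0.7324,0.6809); ey = (-0.6809,0.7324)
P = B + 0.88·ex + 0.92·ey = (2.8546,2.2497)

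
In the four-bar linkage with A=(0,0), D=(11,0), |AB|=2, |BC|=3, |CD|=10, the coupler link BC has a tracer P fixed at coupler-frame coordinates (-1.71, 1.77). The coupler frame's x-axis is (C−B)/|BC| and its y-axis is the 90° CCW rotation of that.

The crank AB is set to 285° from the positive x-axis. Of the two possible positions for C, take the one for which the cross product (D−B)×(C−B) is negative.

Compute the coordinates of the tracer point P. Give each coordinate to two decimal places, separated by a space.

A=(0,0), D=(11.00,0)
B = A + 2.00·(cos285°, sin285°) = (0.5176, -1.9319)
|BD| = 10.6589
circle(B,3.00) ∩ circle(D,10.00): a=1.0607, h=2.8062
  candidates: C₊=(1.0522,1.0201) cross=29.911; C₋=(2.0694,-4.4994) cross=-29.911
  mode - wants cross < 0 → take C=(2.0694,-4.4994) (cross=-29.911)
ex = (C−B)/|BC| = (0.5173,-0.8558); ey = (0.8558,0.5173)
P = B + -1.71·ex + 1.77·ey = (1.1480,0.4472)

1.15 0.45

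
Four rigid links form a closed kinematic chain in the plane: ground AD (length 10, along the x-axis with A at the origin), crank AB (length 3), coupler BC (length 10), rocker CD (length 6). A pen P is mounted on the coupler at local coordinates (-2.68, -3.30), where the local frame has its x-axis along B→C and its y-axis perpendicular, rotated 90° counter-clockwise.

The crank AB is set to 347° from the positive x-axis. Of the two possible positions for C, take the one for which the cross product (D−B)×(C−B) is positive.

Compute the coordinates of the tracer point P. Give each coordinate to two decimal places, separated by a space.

3.12 -4.92

A=(0,0), D=(10.00,0)
B = A + 3.00·(cos347°, sin347°) = (2.9231, -0.6749)
|BD| = 7.1090
circle(B,10.00) ∩ circle(D,6.00): a=8.0558, h=5.9248
  candidates: C₊=(10.3801,5.9879) cross=42.120; C₋=(11.5050,-5.8082) cross=-42.120
  mode + wants cross > 0 → take C=(10.3801,5.9879) (cross=42.120)
ex = (C−B)/|BC| = (0.7457,0.6663); ey = (-0.6663,0.7457)
P = B + -2.68·ex + -3.30·ey = (3.1234,-4.9213)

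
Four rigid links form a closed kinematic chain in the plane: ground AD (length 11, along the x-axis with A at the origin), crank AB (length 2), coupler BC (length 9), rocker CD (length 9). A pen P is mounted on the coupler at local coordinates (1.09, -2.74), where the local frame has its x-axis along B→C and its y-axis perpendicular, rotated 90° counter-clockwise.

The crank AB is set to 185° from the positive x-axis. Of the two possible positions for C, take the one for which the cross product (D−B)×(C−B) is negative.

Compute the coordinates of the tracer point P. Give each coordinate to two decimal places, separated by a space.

-3.06 -2.92

A=(0,0), D=(11.00,0)
B = A + 2.00·(cos185°, sin185°) = (-1.9924, -0.1743)
|BD| = 12.9936
circle(B,9.00) ∩ circle(D,9.00): a=6.4968, h=6.2283
  candidates: C₊=(4.4203,6.1406) cross=80.928; C₋=(4.5874,-6.3149) cross=-80.928
  mode - wants cross < 0 → take C=(4.5874,-6.3149) (cross=-80.928)
ex = (C−B)/|BC| = (0.7311,-0.6823); ey = (0.6823,0.7311)
P = B + 1.09·ex + -2.74·ey = (-3.0650,-2.9212)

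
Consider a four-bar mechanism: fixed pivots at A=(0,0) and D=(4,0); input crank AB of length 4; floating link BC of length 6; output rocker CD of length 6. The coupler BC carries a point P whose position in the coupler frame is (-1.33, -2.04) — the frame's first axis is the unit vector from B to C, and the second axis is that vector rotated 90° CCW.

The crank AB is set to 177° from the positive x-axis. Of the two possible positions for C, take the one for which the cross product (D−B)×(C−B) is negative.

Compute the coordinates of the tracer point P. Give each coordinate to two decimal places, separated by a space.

-6.41 -0.10

A=(0,0), D=(4.00,0)
B = A + 4.00·(cos177°, sin177°) = (-3.9945, 0.2093)
|BD| = 7.9973
circle(B,6.00) ∩ circle(D,6.00): a=3.9986, h=4.4734
  candidates: C₊=(0.1198,4.5765) cross=35.775; C₋=(-0.1144,-4.3672) cross=-35.775
  mode - wants cross < 0 → take C=(-0.1144,-4.3672) (cross=-35.775)
ex = (C−B)/|BC| = (0.6467,-0.7628); ey = (0.7628,0.6467)
P = B + -1.33·ex + -2.04·ey = (-6.4106,-0.0955)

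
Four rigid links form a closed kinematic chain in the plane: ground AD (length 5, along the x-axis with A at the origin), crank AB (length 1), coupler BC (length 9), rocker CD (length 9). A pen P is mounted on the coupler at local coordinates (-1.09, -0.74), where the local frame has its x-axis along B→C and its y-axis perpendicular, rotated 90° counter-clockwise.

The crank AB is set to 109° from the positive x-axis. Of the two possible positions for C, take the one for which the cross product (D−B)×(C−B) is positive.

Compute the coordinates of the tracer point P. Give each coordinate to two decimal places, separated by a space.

-0.17 -0.36

A=(0,0), D=(5.00,0)
B = A + 1.00·(cos109°, sin109°) = (-0.3256, 0.9455)
|BD| = 5.4089
circle(B,9.00) ∩ circle(D,9.00): a=2.7044, h=8.5841
  candidates: C₊=(3.8378,8.9246) cross=46.430; C₋=(0.8366,-7.9791) cross=-46.430
  mode + wants cross > 0 → take C=(3.8378,8.9246) (cross=46.430)
ex = (C−B)/|BC| = (0.4626,0.8866); ey = (-0.8866,0.4626)
P = B + -1.09·ex + -0.74·ey = (-0.1737,-0.3632)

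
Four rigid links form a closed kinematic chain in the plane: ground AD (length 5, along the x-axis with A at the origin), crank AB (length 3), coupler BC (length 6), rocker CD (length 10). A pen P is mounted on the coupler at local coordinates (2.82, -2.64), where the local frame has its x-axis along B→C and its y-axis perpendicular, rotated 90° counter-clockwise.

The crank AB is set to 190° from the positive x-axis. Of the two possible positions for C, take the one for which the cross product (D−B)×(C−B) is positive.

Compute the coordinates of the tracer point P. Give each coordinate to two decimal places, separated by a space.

-0.52 2.48

A=(0,0), D=(5.00,0)
B = A + 3.00·(cos190°, sin190°) = (-2.9544, -0.5209)
|BD| = 7.9715
circle(B,6.00) ∩ circle(D,10.00): a=-0.0286, h=5.9999
  candidates: C₊=(-3.3751,5.4643) cross=47.828; C₋=(-2.5908,-6.5099) cross=-47.828
  mode + wants cross > 0 → take C=(-3.3751,5.4643) (cross=47.828)
ex = (C−B)/|BC| = (-0.0701,0.9975); ey = (-0.9975,-0.0701)
P = B + 2.82·ex + -2.64·ey = (-0.5186,2.4772)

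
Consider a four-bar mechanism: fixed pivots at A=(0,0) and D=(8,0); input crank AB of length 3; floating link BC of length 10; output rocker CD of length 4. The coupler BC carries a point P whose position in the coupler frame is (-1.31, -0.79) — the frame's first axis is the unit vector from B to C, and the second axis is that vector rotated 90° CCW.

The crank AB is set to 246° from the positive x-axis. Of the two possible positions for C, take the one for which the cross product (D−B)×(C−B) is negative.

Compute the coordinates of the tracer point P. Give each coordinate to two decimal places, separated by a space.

-2.62 -3.37

A=(0,0), D=(8.00,0)
B = A + 3.00·(cos246°, sin246°) = (-1.2202, -2.7406)
|BD| = 9.6189
circle(B,10.00) ∩ circle(D,4.00): a=9.1759, h=3.9754
  candidates: C₊=(6.4426,3.6844) cross=38.239; C₋=(8.7080,-3.9368) cross=-38.239
  mode - wants cross < 0 → take C=(8.7080,-3.9368) (cross=-38.239)
ex = (C−B)/|BC| = (0.9928,-0.1196); ey = (0.1196,0.9928)
P = B + -1.31·ex + -0.79·ey = (-2.6153,-3.3683)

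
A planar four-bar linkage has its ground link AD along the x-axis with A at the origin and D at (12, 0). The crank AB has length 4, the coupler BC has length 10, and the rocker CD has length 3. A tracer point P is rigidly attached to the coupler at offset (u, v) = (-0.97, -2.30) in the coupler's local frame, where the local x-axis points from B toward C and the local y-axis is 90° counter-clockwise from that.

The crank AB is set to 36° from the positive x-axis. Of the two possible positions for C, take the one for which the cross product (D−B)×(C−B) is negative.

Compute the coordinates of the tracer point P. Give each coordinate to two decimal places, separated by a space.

1.19 0.92

A=(0,0), D=(12.00,0)
B = A + 4.00·(cos36°, sin36°) = (3.2361, 2.3511)
|BD| = 9.0738
circle(B,10.00) ∩ circle(D,3.00): a=9.5513, h=2.9618
  candidates: C₊=(13.2286,2.7369) cross=26.874; C₋=(11.6938,-2.9843) cross=-26.874
  mode - wants cross < 0 → take C=(11.6938,-2.9843) (cross=-26.874)
ex = (C−B)/|BC| = (0.8458,-0.5335); ey = (0.5335,0.8458)
P = B + -0.97·ex + -2.30·ey = (1.1885,0.9234)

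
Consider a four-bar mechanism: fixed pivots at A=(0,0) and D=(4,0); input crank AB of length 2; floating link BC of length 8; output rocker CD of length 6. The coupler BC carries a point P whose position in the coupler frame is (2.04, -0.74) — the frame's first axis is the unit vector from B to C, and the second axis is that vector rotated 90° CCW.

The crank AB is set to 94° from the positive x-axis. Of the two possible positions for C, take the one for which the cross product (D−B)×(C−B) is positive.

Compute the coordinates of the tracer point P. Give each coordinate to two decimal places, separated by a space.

2.03 2.09

A=(0,0), D=(4.00,0)
B = A + 2.00·(cos94°, sin94°) = (-0.1395, 1.9951)
|BD| = 4.5952
circle(B,8.00) ∩ circle(D,6.00): a=5.3443, h=5.9531
  candidates: C₊=(7.2594,5.0375) cross=27.356; C₋=(2.0901,-5.6879) cross=-27.356
  mode + wants cross > 0 → take C=(7.2594,5.0375) (cross=27.356)
ex = (C−B)/|BC| = (0.9249,0.3803); ey = (-0.3803,0.9249)
P = B + 2.04·ex + -0.74·ey = (2.0286,2.0865)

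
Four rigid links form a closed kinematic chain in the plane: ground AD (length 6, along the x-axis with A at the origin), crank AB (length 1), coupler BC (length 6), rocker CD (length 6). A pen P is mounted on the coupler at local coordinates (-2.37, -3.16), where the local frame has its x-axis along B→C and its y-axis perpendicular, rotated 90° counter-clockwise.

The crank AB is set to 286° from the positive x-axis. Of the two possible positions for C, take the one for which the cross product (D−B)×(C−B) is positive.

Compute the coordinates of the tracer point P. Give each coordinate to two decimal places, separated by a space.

A=(0,0), D=(6.00,0)
B = A + 1.00·(cos286°, sin286°) = (0.2756, -0.9613)
|BD| = 5.8045
circle(B,6.00) ∩ circle(D,6.00): a=2.9023, h=5.2514
  candidates: C₊=(2.2682,4.6982) cross=30.482; C₋=(4.0075,-5.6595) cross=-30.482
  mode + wants cross > 0 → take C=(2.2682,4.6982) (cross=30.482)
ex = (C−B)/|BC| = (0.3321,0.9432); ey = (-0.9432,0.3321)
P = B + -2.37·ex + -3.16·ey = (2.4693,-4.2462)

2.47 -4.25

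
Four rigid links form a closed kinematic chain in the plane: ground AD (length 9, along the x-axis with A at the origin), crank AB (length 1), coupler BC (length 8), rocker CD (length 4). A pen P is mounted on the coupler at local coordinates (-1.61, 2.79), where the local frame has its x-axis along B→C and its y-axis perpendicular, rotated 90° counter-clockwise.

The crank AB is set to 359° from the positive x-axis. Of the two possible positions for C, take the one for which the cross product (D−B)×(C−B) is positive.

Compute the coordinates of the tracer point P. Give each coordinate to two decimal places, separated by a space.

A=(0,0), D=(9.00,0)
B = A + 1.00·(cos359°, sin359°) = (0.9998, -0.0175)
|BD| = 8.0002
circle(B,8.00) ∩ circle(D,4.00): a=7.0000, h=3.8729
  candidates: C₊=(7.9914,3.8708) cross=30.984; C₋=(8.0083,-3.8751) cross=-30.984
  mode + wants cross > 0 → take C=(7.9914,3.8708) (cross=30.984)
ex = (C−B)/|BC| = (0.8739,0.4860); ey = (-0.4860,0.8739)
P = B + -1.61·ex + 2.79·ey = (-1.7632,1.6384)

-1.76 1.64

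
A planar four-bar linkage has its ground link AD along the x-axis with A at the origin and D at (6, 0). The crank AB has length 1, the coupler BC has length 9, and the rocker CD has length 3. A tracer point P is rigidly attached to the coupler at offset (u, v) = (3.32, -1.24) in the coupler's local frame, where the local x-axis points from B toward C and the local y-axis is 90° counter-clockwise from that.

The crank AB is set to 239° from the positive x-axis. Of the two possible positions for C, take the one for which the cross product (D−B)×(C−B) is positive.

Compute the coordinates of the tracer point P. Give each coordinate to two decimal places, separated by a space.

A=(0,0), D=(6.00,0)
B = A + 1.00·(cos239°, sin239°) = (-0.5150, -0.8572)
|BD| = 6.5712
circle(B,9.00) ∩ circle(D,3.00): a=8.7641, h=2.0473
  candidates: C₊=(7.9071,2.3158) cross=13.453; C₋=(8.4412,-1.7437) cross=-13.453
  mode + wants cross > 0 → take C=(7.9071,2.3158) (cross=13.453)
ex = (C−B)/|BC| = (0.9358,0.3526); ey = (-0.3526,0.9358)
P = B + 3.32·ex + -1.24·ey = (3.0290,-0.8471)

3.03 -0.85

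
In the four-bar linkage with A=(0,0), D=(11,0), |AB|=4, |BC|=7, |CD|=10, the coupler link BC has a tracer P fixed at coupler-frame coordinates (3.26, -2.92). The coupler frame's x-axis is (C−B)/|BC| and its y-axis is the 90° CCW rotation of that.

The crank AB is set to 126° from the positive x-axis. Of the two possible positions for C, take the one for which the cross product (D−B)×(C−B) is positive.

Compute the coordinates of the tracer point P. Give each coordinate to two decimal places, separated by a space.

A=(0,0), D=(11.00,0)
B = A + 4.00·(cos126°, sin126°) = (-2.3511, 3.2361)
|BD| = 13.7377
circle(B,7.00) ∩ circle(D,10.00): a=5.0127, h=4.8860
  candidates: C₊=(3.6714,6.8038) cross=67.123; C₋=(1.3695,-2.6932) cross=-67.123
  mode + wants cross > 0 → take C=(3.6714,6.8038) (cross=67.123)
ex = (C−B)/|BC| = (0.8604,0.5097); ey = (-0.5097,0.8604)
P = B + 3.26·ex + -2.92·ey = (1.9419,2.3854)

1.94 2.39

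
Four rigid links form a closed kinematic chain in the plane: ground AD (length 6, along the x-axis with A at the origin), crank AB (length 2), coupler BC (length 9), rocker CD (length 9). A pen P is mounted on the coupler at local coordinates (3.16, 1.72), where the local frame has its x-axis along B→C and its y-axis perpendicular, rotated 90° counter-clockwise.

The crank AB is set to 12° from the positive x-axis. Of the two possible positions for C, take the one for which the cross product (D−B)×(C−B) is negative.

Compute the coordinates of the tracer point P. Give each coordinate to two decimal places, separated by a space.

A=(0,0), D=(6.00,0)
B = A + 2.00·(cos12°, sin12°) = (1.9563, 0.4158)
|BD| = 4.0650
circle(B,9.00) ∩ circle(D,9.00): a=2.0325, h=8.7675
  candidates: C₊=(4.8750,8.9294) cross=35.640; C₋=(3.0813,-8.5136) cross=-35.640
  mode - wants cross < 0 → take C=(3.0813,-8.5136) (cross=-35.640)
ex = (C−B)/|BC| = (0.1250,-0.9922); ey = (0.9922,0.1250)
P = B + 3.16·ex + 1.72·ey = (4.0578,-2.5044)

4.06 -2.50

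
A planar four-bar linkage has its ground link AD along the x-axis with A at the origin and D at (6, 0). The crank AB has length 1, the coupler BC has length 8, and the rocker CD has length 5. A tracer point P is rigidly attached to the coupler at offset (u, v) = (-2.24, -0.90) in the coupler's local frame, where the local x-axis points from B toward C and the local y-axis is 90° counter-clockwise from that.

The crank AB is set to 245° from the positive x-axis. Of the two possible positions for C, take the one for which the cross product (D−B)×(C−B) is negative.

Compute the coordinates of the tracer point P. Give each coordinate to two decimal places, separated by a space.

-2.81 -0.54

A=(0,0), D=(6.00,0)
B = A + 1.00·(cos245°, sin245°) = (-0.4226, -0.9063)
|BD| = 6.4862
circle(B,8.00) ∩ circle(D,5.00): a=6.2495, h=4.9944
  candidates: C₊=(5.0677,4.9123) cross=32.395; C₋=(6.4634,-4.9785) cross=-32.395
  mode - wants cross < 0 → take C=(6.4634,-4.9785) (cross=-32.395)
ex = (C−B)/|BC| = (0.8608,-0.5090); ey = (0.5090,0.8608)
P = B + -2.24·ex + -0.90·ey = (-2.8088,-0.5408)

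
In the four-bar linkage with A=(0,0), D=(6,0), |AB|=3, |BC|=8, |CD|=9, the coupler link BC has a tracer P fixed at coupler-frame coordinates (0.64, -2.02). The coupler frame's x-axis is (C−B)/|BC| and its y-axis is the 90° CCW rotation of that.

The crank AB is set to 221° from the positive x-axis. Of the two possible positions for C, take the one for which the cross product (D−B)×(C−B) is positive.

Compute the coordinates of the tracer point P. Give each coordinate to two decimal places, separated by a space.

A=(0,0), D=(6.00,0)
B = A + 3.00·(cos221°, sin221°) = (-2.2641, -1.9682)
|BD| = 8.4953
circle(B,8.00) ∩ circle(D,9.00): a=3.2471, h=7.3114
  candidates: C₊=(-0.7993,5.8966) cross=62.112; C₋=(2.5885,-8.3284) cross=-62.112
  mode + wants cross > 0 → take C=(-0.7993,5.8966) (cross=62.112)
ex = (C−B)/|BC| = (0.1831,0.9831); ey = (-0.9831,0.1831)
P = B + 0.64·ex + -2.02·ey = (-0.1611,-1.7089)

-0.16 -1.71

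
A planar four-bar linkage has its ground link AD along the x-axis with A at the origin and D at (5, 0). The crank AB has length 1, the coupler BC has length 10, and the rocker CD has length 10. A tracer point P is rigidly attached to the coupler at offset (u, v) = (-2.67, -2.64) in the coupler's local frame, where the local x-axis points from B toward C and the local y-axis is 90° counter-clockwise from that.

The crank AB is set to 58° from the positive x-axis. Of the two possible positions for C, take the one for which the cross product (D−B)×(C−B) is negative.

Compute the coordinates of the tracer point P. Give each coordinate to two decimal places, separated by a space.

A=(0,0), D=(5.00,0)
B = A + 1.00·(cos58°, sin58°) = (0.5299, 0.8480)
|BD| = 4.5498
circle(B,10.00) ∩ circle(D,10.00): a=2.2749, h=9.7378
  candidates: C₊=(4.5800,9.9912) cross=44.305; C₋=(0.9499,-9.1431) cross=-44.305
  mode - wants cross < 0 → take C=(0.9499,-9.1431) (cross=-44.305)
ex = (C−B)/|BC| = (0.0420,-0.9991); ey = (0.9991,0.0420)
P = B + -2.67·ex + -2.64·ey = (-2.2199,3.4048)

-2.22 3.40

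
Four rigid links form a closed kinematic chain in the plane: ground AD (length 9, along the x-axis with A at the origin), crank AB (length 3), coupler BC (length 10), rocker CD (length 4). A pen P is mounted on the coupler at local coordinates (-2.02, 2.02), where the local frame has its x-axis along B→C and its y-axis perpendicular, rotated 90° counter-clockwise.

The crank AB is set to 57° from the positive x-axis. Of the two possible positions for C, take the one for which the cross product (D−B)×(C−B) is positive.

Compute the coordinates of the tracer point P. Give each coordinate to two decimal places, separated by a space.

A=(0,0), D=(9.00,0)
B = A + 3.00·(cos57°, sin57°) = (1.6339, 2.5160)
|BD| = 7.7839
circle(B,10.00) ∩ circle(D,4.00): a=9.2877, h=3.7066
  candidates: C₊=(11.6211,3.0215) cross=28.852; C₋=(9.2250,-3.9937) cross=-28.852
  mode + wants cross > 0 → take C=(11.6211,3.0215) (cross=28.852)
ex = (C−B)/|BC| = (0.9987,0.0506); ey = (-0.0506,0.9987)
P = B + -2.02·ex + 2.02·ey = (-0.4856,4.4313)

-0.49 4.43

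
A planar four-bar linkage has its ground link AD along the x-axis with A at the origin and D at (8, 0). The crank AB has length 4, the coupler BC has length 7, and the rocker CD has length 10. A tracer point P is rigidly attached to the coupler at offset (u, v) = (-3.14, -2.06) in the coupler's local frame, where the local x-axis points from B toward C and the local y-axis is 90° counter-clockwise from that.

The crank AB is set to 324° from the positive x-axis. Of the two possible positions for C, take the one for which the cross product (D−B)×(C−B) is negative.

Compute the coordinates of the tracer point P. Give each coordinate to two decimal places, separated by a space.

A=(0,0), D=(8.00,0)
B = A + 4.00·(cos324°, sin324°) = (3.2361, -2.3511)
|BD| = 5.3125
circle(B,7.00) ∩ circle(D,10.00): a=-2.1437, h=6.6637
  candidates: C₊=(-1.6354,2.6757) cross=35.401; C₋=(4.2628,-9.2754) cross=-35.401
  mode - wants cross < 0 → take C=(4.2628,-9.2754) (cross=-35.401)
ex = (C−B)/|BC| = (0.1467,-0.9892); ey = (0.9892,0.1467)
P = B + -3.14·ex + -2.06·ey = (0.7378,0.4527)

0.74 0.45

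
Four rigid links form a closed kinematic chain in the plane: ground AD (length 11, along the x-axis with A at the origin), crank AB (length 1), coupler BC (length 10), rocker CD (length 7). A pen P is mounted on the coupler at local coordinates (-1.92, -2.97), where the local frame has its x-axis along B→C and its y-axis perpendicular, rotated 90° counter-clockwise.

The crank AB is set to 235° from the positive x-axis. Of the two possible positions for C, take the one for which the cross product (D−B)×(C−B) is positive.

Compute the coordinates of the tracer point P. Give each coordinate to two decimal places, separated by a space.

A=(0,0), D=(11.00,0)
B = A + 1.00·(cos235°, sin235°) = (-0.5736, -0.8192)
|BD| = 11.6025
circle(B,10.00) ∩ circle(D,7.00): a=7.9991, h=6.0013
  candidates: C₊=(6.9818,5.7319) cross=69.630; C₋=(7.8292,-6.2407) cross=-69.630
  mode + wants cross > 0 → take C=(6.9818,5.7319) (cross=69.630)
ex = (C−B)/|BC| = (0.7555,0.6551); ey = (-0.6551,0.7555)
P = B + -1.92·ex + -2.97·ey = (-0.0786,-4.3209)

-0.08 -4.32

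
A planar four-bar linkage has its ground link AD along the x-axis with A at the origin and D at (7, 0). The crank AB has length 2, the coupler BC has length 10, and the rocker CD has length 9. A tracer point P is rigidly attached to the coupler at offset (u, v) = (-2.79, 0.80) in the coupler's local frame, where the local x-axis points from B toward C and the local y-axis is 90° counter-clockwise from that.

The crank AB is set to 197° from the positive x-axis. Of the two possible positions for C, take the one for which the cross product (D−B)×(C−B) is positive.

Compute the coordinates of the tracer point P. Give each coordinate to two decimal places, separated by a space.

A=(0,0), D=(7.00,0)
B = A + 2.00·(cos197°, sin197°) = (-1.9126, -0.5847)
|BD| = 8.9318
circle(B,10.00) ∩ circle(D,9.00): a=5.5295, h=8.3321
  candidates: C₊=(3.0595,8.0915) cross=74.421; C₋=(4.1505,-8.5370) cross=-74.421
  mode + wants cross > 0 → take C=(3.0595,8.0915) (cross=74.421)
ex = (C−B)/|BC| = (0.4972,0.8676); ey = (-0.8676,0.4972)
P = B + -2.79·ex + 0.80·ey = (-3.9939,-2.6077)

-3.99 -2.61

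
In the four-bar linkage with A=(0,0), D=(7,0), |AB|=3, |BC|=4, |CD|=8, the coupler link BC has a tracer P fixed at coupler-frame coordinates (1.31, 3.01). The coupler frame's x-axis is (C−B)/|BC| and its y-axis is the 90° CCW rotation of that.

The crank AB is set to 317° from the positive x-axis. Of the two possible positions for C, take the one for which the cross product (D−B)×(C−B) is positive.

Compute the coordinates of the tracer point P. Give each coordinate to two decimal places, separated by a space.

A=(0,0), D=(7.00,0)
B = A + 3.00·(cos317°, sin317°) = (2.1941, -2.0460)
|BD| = 5.2233
circle(B,4.00) ∩ circle(D,8.00): a=-1.9831, h=3.4738
  candidates: C₊=(-0.9913,0.3734) cross=18.145; C₋=(1.7301,-6.0190) cross=-18.145
  mode + wants cross > 0 → take C=(-0.9913,0.3734) (cross=18.145)
ex = (C−B)/|BC| = (-0.7963,0.6049); ey = (-0.6049,-0.7963)
P = B + 1.31·ex + 3.01·ey = (-0.6698,-3.6506)

-0.67 -3.65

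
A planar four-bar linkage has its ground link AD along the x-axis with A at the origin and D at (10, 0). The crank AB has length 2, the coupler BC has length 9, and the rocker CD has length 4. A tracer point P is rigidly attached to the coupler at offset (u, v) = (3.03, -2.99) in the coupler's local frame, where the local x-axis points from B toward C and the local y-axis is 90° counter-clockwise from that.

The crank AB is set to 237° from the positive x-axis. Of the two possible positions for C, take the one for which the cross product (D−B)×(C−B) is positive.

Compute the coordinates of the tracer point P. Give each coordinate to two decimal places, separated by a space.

A=(0,0), D=(10.00,0)
B = A + 2.00·(cos237°, sin237°) = (-1.0893, -1.6773)
|BD| = 11.2154
circle(B,9.00) ∩ circle(D,4.00): a=8.5055, h=2.9422
  candidates: C₊=(6.8805,2.5038) cross=32.998; C₋=(7.7606,-3.3144) cross=-32.998
  mode + wants cross > 0 → take C=(6.8805,2.5038) (cross=32.998)
ex = (C−B)/|BC| = (0.8855,0.4646); ey = (-0.4646,0.8855)
P = B + 3.03·ex + -2.99·ey = (2.9830,-2.9174)

2.98 -2.92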